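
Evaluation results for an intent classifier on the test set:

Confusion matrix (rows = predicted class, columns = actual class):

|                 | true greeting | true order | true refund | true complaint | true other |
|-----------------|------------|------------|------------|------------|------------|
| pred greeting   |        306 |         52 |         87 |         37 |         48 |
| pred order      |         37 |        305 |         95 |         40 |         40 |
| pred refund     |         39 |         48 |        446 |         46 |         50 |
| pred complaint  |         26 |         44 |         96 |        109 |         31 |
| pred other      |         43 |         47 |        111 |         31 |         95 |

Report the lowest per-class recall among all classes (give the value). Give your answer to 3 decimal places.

0.360

Per-class recall (TP/(TP+FN)):
  greeting: TP=306, FN=37+39+26+43=145 → 306/451 = 0.6785
  order: TP=305, FN=52+48+44+47=191 → 305/496 = 0.6149
  refund: TP=446, FN=87+95+96+111=389 → 446/835 = 0.5341
  complaint: TP=109, FN=37+40+46+31=154 → 109/263 = 0.4144
  other: TP=95, FN=48+40+50+31=169 → 95/264 = 0.3598
Lowest is class 'other' with recall = 0.360.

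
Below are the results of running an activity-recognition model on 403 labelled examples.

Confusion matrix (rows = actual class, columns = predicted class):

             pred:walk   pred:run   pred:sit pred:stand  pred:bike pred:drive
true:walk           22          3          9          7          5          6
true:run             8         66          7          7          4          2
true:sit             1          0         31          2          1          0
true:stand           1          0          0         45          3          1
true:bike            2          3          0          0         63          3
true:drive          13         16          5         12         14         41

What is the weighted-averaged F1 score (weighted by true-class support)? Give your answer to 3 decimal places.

Per-class F1 score (2·TP/(2·TP+FP+FN)):
  walk: TP=22, FP=8+1+1+2+13=25, FN=3+9+7+5+6=30 → 44/99 = 0.4444
  run: TP=66, FP=3+0+0+3+16=22, FN=8+7+7+4+2=28 → 132/182 = 0.7253
  sit: TP=31, FP=9+7+0+0+5=21, FN=1+0+2+1+0=4 → 62/87 = 0.7126
  stand: TP=45, FP=7+7+2+0+12=28, FN=1+0+0+3+1=5 → 90/123 = 0.7317
  bike: TP=63, FP=5+4+1+3+14=27, FN=2+3+0+0+3=8 → 126/161 = 0.7826
  drive: TP=41, FP=6+2+0+1+3=12, FN=13+16+5+12+14=60 → 82/154 = 0.5325
Weighted-F1 score = Σ (supportᵢ/N)·F1 scoreᵢ with N=403: (52/403)·0.4444 + (94/403)·0.7253 + (35/403)·0.7126 + (50/403)·0.7317 + (71/403)·0.7826 + (101/403)·0.5325 = 0.651

0.651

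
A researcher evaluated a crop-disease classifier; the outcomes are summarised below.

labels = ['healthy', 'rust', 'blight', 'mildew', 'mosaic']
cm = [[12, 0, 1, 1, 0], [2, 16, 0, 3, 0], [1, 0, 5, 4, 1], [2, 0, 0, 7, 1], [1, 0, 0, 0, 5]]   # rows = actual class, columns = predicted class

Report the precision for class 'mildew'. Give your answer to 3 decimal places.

precision = TP/(TP+FP).
mildew: TP=7, FP=1+3+4+0=8 → 7/15 = 0.4667

0.467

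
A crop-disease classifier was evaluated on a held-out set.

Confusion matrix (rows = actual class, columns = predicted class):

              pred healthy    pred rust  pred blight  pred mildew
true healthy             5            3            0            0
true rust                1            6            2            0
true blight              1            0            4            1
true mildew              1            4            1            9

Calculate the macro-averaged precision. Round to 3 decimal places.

Per-class precision (TP/(TP+FP)):
  healthy: TP=5, FP=1+1+1=3 → 5/8 = 0.6250
  rust: TP=6, FP=3+0+4=7 → 6/13 = 0.4615
  blight: TP=4, FP=0+2+1=3 → 4/7 = 0.5714
  mildew: TP=9, FP=0+0+1=1 → 9/10 = 0.9000
Macro-precision = mean = (0.6250 + 0.4615 + 0.5714 + 0.9000) / 4 = 0.639

0.639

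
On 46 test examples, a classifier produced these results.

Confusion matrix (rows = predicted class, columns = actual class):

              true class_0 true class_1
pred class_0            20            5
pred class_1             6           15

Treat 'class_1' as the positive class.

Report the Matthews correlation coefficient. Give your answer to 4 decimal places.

MCC = (TP·TN − FP·FN) / √((TP+FP)(TP+FN)(TN+FP)(TN+FN))
Numerator = 15·20 − 6·5 = 270
Denominator = √(21·20·26·25) = √273000 = 522.4940
MCC = 270 / 522.4940 = 0.5168

0.5168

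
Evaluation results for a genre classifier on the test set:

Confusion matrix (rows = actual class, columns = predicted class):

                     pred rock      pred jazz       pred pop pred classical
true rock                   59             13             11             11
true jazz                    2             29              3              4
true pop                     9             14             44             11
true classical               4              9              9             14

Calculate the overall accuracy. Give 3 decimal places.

0.593

Accuracy = trace / total = (59+29+44+14=146) / 246 = 146/246 = 0.593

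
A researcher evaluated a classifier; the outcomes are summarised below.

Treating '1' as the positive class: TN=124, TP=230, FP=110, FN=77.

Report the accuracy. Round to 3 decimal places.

0.654

Accuracy = (TP+TN)/N = (230+124)/541 = 0.654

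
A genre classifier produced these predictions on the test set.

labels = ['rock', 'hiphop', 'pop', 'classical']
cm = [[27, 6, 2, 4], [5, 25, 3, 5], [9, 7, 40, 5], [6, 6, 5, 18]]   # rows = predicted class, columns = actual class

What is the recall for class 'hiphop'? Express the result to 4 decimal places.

0.5682

Take TP from the diagonal, FP from the rest of the 'hiphop' prediction marginal, FN from the rest of the 'hiphop' actual marginal.
recall = TP/(TP+FN).
hiphop: TP=25, FN=6+7+6=19 → 25/44 = 0.56818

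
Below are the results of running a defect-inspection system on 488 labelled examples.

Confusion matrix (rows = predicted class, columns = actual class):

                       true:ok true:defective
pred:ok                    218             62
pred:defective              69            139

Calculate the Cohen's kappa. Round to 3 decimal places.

0.449

Observed agreement pₒ = trace/N = 357/488 = 0.7316
Expected agreement pₑ = Σ (rowᵢ·colᵢ)/N² = (287·280 + 201·208)/488² = 0.5130
κ = (pₒ − pₑ)/(1 − pₑ) = (0.7316 − 0.5130)/(1 − 0.5130) = 0.449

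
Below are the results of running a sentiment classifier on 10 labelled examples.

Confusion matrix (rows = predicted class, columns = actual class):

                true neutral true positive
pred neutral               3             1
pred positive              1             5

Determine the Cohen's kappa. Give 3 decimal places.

Observed agreement pₒ = trace/N = 8/10 = 0.8000
Expected agreement pₑ = Σ (rowᵢ·colᵢ)/N² = (4·4 + 6·6)/10² = 0.5200
κ = (pₒ − pₑ)/(1 − pₑ) = (0.8000 − 0.5200)/(1 − 0.5200) = 0.583

0.583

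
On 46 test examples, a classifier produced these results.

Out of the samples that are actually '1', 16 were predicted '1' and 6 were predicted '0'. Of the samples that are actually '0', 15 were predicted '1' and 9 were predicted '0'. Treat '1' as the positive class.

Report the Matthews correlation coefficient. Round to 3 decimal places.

MCC = (TP·TN − FP·FN) / √((TP+FP)(TP+FN)(TN+FP)(TN+FN))
Numerator = 16·9 − 15·6 = 54
Denominator = √(31·22·24·15) = √245520 = 495.4997
MCC = 54 / 495.4997 = 0.109

0.109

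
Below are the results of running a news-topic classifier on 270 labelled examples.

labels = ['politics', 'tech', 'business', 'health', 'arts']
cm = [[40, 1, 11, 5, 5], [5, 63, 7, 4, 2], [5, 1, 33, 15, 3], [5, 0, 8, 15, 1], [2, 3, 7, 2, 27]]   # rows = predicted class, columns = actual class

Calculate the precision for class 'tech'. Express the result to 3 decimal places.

Take TP from the diagonal, FP from the rest of the 'tech' prediction marginal, FN from the rest of the 'tech' actual marginal.
precision = TP/(TP+FP).
tech: TP=63, FP=5+7+4+2=18 → 63/81 = 0.7778

0.778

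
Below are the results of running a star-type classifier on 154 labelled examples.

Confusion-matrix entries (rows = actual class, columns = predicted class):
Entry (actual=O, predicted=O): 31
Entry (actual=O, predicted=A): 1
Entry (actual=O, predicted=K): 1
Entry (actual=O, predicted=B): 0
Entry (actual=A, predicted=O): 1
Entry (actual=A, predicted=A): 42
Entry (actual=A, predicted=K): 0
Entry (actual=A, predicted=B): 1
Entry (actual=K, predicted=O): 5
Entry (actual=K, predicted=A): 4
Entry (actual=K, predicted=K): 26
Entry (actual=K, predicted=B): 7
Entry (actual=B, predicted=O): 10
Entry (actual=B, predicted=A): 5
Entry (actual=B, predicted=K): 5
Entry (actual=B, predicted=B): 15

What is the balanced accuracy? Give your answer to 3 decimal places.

Balanced accuracy = mean of per-class recall.
  O: recall = 31/33 = 0.9394
  A: recall = 42/44 = 0.9545
  K: recall = 26/42 = 0.6190
  B: recall = 15/35 = 0.4286
Mean = (0.9394 + 0.9545 + 0.6190 + 0.4286) / 4 = 0.735

0.735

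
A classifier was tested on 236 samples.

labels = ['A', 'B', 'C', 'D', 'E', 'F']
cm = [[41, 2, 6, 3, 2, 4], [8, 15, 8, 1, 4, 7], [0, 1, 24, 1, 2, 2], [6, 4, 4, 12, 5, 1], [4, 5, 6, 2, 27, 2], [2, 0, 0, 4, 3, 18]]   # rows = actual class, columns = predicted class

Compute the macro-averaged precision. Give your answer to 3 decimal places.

0.568

Per-class precision (TP/(TP+FP)):
  A: TP=41, FP=8+0+6+4+2=20 → 41/61 = 0.6721
  B: TP=15, FP=2+1+4+5+0=12 → 15/27 = 0.5556
  C: TP=24, FP=6+8+4+6+0=24 → 24/48 = 0.5000
  D: TP=12, FP=3+1+1+2+4=11 → 12/23 = 0.5217
  E: TP=27, FP=2+4+2+5+3=16 → 27/43 = 0.6279
  F: TP=18, FP=4+7+2+1+2=16 → 18/34 = 0.5294
Macro-precision = mean = (0.6721 + 0.5556 + 0.5000 + 0.5217 + 0.6279 + 0.5294) / 6 = 0.568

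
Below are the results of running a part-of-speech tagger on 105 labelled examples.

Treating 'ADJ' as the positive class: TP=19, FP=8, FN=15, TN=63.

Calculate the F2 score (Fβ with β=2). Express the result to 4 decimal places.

Fβ = (1+β²)·TP / ((1+β²)·TP + β²·FN + FP), with β²=4
= 5·19 / (5·19 + 4·15 + 8) = 0.5828

0.5828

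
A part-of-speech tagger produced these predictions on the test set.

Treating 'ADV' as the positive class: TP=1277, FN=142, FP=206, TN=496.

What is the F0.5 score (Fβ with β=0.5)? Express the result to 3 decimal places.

0.869

Fβ = (1+β²)·TP / ((1+β²)·TP + β²·FN + FP), with β²=1/4
= 1.25·1277 / (1.25·1277 + 0.25·142 + 206) = 0.869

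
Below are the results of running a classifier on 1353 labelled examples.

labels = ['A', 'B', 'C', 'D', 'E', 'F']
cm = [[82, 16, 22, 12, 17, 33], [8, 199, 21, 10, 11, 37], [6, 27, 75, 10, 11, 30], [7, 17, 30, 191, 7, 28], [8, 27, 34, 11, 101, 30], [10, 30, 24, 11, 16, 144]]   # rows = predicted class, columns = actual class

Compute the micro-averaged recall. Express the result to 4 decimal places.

0.5854

Micro-averaging pools counts across classes: ΣTP=792, ΣFP=561, ΣFN=561.
Micro-recall = TP/(TP+FN) on pooled counts = 0.5854 (equals overall accuracy in single-label multiclass).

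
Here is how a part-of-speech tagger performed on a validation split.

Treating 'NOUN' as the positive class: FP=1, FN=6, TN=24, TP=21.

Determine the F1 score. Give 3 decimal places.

0.857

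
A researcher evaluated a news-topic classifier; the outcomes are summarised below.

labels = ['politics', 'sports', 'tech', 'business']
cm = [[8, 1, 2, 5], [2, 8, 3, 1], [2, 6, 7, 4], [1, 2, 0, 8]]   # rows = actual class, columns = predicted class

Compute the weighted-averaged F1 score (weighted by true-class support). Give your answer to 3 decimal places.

Per-class F1 score (2·TP/(2·TP+FP+FN)):
  politics: TP=8, FP=2+2+1=5, FN=1+2+5=8 → 16/29 = 0.5517
  sports: TP=8, FP=1+6+2=9, FN=2+3+1=6 → 16/31 = 0.5161
  tech: TP=7, FP=2+3+0=5, FN=2+6+4=12 → 14/31 = 0.4516
  business: TP=8, FP=5+1+4=10, FN=1+2+0=3 → 16/29 = 0.5517
Weighted-F1 score = Σ (supportᵢ/N)·F1 scoreᵢ with N=60: (16/60)·0.5517 + (14/60)·0.5161 + (19/60)·0.4516 + (11/60)·0.5517 = 0.512

0.512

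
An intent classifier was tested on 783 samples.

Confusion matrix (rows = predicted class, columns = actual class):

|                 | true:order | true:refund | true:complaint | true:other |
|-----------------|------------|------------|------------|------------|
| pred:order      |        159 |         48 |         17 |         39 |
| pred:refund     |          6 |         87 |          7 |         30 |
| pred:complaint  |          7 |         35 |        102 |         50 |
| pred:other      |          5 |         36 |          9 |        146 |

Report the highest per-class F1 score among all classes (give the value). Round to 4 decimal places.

0.7227

Per-class F1 score (2·TP/(2·TP+FP+FN)):
  order: TP=159, FP=48+17+39=104, FN=6+7+5=18 → 318/440 = 0.72273
  refund: TP=87, FP=6+7+30=43, FN=48+35+36=119 → 174/336 = 0.51786
  complaint: TP=102, FP=7+35+50=92, FN=17+7+9=33 → 204/329 = 0.62006
  other: TP=146, FP=5+36+9=50, FN=39+30+50=119 → 292/461 = 0.63341
Highest is class 'order' with F1 score = 0.7227.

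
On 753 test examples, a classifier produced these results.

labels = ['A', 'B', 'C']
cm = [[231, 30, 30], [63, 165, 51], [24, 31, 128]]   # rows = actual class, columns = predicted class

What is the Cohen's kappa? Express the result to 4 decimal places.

0.5379

Observed agreement pₒ = trace/N = 524/753 = 0.69588
Expected agreement pₑ = Σ (rowᵢ·colᵢ)/N² = (291·318 + 279·226 + 183·209)/753² = 0.34186
κ = (pₒ − pₑ)/(1 − pₑ) = (0.69588 − 0.34186)/(1 − 0.34186) = 0.5379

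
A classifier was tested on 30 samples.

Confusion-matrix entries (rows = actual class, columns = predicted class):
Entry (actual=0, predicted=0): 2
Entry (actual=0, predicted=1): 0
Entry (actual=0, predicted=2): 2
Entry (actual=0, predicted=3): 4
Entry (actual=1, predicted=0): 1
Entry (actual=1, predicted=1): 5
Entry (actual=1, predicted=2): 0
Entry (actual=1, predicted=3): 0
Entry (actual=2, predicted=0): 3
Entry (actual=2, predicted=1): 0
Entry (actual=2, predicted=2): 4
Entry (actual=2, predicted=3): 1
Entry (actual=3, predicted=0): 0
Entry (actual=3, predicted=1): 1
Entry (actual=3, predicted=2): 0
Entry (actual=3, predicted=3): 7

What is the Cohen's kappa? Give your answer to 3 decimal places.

0.464

Observed agreement pₒ = trace/N = 18/30 = 0.6000
Expected agreement pₑ = Σ (rowᵢ·colᵢ)/N² = (8·6 + 6·6 + 8·6 + 8·12)/30² = 0.2533
κ = (pₒ − pₑ)/(1 − pₑ) = (0.6000 − 0.2533)/(1 − 0.2533) = 0.464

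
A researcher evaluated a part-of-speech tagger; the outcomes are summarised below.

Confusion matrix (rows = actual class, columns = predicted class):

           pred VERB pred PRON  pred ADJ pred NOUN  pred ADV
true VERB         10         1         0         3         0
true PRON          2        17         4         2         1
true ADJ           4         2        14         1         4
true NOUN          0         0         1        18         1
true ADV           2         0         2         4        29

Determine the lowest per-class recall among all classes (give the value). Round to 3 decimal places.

Per-class recall (TP/(TP+FN)):
  VERB: TP=10, FN=1+0+3+0=4 → 10/14 = 0.7143
  PRON: TP=17, FN=2+4+2+1=9 → 17/26 = 0.6538
  ADJ: TP=14, FN=4+2+1+4=11 → 14/25 = 0.5600
  NOUN: TP=18, FN=0+0+1+1=2 → 18/20 = 0.9000
  ADV: TP=29, FN=2+0+2+4=8 → 29/37 = 0.7838
Lowest is class 'ADJ' with recall = 0.560.

0.560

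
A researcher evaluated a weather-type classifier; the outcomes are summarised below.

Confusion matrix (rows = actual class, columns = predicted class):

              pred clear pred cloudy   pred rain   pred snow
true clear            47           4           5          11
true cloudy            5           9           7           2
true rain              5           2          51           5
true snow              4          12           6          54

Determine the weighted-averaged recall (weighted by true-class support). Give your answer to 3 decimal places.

Per-class recall (TP/(TP+FN)):
  clear: TP=47, FN=4+5+11=20 → 47/67 = 0.7015
  cloudy: TP=9, FN=5+7+2=14 → 9/23 = 0.3913
  rain: TP=51, FN=5+2+5=12 → 51/63 = 0.8095
  snow: TP=54, FN=4+12+6=22 → 54/76 = 0.7105
Weighted-recall = Σ (supportᵢ/N)·recallᵢ with N=229: (67/229)·0.7015 + (23/229)·0.3913 + (63/229)·0.8095 + (76/229)·0.7105 = 0.703

0.703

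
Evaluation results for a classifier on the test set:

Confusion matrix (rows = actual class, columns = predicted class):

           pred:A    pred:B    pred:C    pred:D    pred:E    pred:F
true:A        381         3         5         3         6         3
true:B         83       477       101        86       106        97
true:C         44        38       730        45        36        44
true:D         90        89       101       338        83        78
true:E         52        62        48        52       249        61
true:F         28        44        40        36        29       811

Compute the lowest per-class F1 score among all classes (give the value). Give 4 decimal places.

0.4821

Per-class F1 score (2·TP/(2·TP+FP+FN)):
  A: TP=381, FP=83+44+90+52+28=297, FN=3+5+3+6+3=20 → 762/1079 = 0.70621
  B: TP=477, FP=3+38+89+62+44=236, FN=83+101+86+106+97=473 → 954/1663 = 0.57366
  C: TP=730, FP=5+101+101+48+40=295, FN=44+38+45+36+44=207 → 1460/1962 = 0.74414
  D: TP=338, FP=3+86+45+52+36=222, FN=90+89+101+83+78=441 → 676/1339 = 0.50485
  E: TP=249, FP=6+106+36+83+29=260, FN=52+62+48+52+61=275 → 498/1033 = 0.48209
  F: TP=811, FP=3+97+44+78+61=283, FN=28+44+40+36+29=177 → 1622/2082 = 0.77906
Lowest is class 'E' with F1 score = 0.4821.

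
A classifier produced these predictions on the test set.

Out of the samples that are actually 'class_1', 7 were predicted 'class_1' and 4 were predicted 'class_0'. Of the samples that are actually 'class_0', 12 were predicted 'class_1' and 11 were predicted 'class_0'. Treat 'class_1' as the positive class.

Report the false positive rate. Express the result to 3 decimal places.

0.522

FPR = FP/(FP+TN) = 12/(12+11) = 0.522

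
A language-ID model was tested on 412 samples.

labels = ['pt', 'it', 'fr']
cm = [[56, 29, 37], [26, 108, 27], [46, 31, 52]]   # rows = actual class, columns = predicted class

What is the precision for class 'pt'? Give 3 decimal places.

0.438

Take TP from the diagonal, FP from the rest of the 'pt' prediction marginal, FN from the rest of the 'pt' actual marginal.
precision = TP/(TP+FP).
pt: TP=56, FP=26+46=72 → 56/128 = 0.4375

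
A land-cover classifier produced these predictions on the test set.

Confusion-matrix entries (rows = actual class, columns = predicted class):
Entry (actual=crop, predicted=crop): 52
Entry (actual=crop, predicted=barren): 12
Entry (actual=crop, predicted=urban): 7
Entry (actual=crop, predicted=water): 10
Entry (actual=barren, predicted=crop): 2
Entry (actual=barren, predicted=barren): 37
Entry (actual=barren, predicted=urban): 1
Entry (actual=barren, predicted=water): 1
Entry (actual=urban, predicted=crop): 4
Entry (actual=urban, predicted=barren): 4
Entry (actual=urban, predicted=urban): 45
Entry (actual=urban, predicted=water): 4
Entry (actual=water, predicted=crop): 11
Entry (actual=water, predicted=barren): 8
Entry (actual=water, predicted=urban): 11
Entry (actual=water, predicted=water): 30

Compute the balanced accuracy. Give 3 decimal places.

Balanced accuracy = mean of per-class recall.
  crop: recall = 52/81 = 0.6420
  barren: recall = 37/41 = 0.9024
  urban: recall = 45/57 = 0.7895
  water: recall = 30/60 = 0.5000
Mean = (0.6420 + 0.9024 + 0.7895 + 0.5000) / 4 = 0.708

0.708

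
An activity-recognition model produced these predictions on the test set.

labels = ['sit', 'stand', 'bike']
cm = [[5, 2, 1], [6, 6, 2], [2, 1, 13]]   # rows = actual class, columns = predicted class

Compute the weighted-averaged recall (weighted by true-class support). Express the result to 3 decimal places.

Per-class recall (TP/(TP+FN)):
  sit: TP=5, FN=2+1=3 → 5/8 = 0.6250
  stand: TP=6, FN=6+2=8 → 6/14 = 0.4286
  bike: TP=13, FN=2+1=3 → 13/16 = 0.8125
Weighted-recall = Σ (supportᵢ/N)·recallᵢ with N=38: (8/38)·0.6250 + (14/38)·0.4286 + (16/38)·0.8125 = 0.632

0.632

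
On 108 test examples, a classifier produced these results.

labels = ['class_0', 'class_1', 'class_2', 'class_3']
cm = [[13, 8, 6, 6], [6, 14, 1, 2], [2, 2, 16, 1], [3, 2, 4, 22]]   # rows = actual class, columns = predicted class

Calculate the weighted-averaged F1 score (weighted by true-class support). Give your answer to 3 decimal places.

Per-class F1 score (2·TP/(2·TP+FP+FN)):
  class_0: TP=13, FP=6+2+3=11, FN=8+6+6=20 → 26/57 = 0.4561
  class_1: TP=14, FP=8+2+2=12, FN=6+1+2=9 → 28/49 = 0.5714
  class_2: TP=16, FP=6+1+4=11, FN=2+2+1=5 → 32/48 = 0.6667
  class_3: TP=22, FP=6+2+1=9, FN=3+2+4=9 → 44/62 = 0.7097
Weighted-F1 score = Σ (supportᵢ/N)·F1 scoreᵢ with N=108: (33/108)·0.4561 + (23/108)·0.5714 + (21/108)·0.6667 + (31/108)·0.7097 = 0.594

0.594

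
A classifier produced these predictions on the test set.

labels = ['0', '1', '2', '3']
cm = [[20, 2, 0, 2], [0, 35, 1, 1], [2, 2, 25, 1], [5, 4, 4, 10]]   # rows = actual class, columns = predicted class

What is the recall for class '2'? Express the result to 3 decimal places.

recall = TP/(TP+FN).
2: TP=25, FN=2+2+1=5 → 25/30 = 0.8333

0.833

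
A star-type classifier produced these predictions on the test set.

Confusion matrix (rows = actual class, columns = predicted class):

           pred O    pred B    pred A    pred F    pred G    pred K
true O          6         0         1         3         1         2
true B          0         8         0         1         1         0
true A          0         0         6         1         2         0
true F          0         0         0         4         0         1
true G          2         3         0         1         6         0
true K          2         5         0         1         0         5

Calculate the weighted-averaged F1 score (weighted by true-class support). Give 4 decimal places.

Per-class F1 score (2·TP/(2·TP+FP+FN)):
  O: TP=6, FP=0+0+0+2+2=4, FN=0+1+3+1+2=7 → 12/23 = 0.52174
  B: TP=8, FP=0+0+0+3+5=8, FN=0+0+1+1+0=2 → 16/26 = 0.61538
  A: TP=6, FP=1+0+0+0+0=1, FN=0+0+1+2+0=3 → 12/16 = 0.75000
  F: TP=4, FP=3+1+1+1+1=7, FN=0+0+0+0+1=1 → 8/16 = 0.50000
  G: TP=6, FP=1+1+2+0+0=4, FN=2+3+0+1+0=6 → 12/22 = 0.54545
  K: TP=5, FP=2+0+0+1+0=3, FN=2+5+0+1+0=8 → 10/21 = 0.47619
Weighted-F1 score = Σ (supportᵢ/N)·F1 scoreᵢ with N=62: (13/62)·0.52174 + (10/62)·0.61538 + (9/62)·0.75000 + (5/62)·0.50000 + (12/62)·0.54545 + (13/62)·0.47619 = 0.5633

0.5633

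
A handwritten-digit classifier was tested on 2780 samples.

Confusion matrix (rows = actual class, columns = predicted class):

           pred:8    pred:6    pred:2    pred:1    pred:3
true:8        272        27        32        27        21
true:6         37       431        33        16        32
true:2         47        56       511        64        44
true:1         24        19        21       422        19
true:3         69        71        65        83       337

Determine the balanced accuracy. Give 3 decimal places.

Balanced accuracy = mean of per-class recall.
  8: recall = 272/379 = 0.7177
  6: recall = 431/549 = 0.7851
  2: recall = 511/722 = 0.7078
  1: recall = 422/505 = 0.8356
  3: recall = 337/625 = 0.5392
Mean = (0.7177 + 0.7851 + 0.7078 + 0.8356 + 0.5392) / 5 = 0.717

0.717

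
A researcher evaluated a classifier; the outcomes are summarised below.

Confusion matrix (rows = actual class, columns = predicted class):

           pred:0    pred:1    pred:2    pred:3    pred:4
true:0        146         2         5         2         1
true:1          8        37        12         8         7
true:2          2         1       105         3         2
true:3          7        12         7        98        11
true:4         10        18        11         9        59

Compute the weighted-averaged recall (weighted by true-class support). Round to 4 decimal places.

Per-class recall (TP/(TP+FN)):
  0: TP=146, FN=2+5+2+1=10 → 146/156 = 0.93590
  1: TP=37, FN=8+12+8+7=35 → 37/72 = 0.51389
  2: TP=105, FN=2+1+3+2=8 → 105/113 = 0.92920
  3: TP=98, FN=7+12+7+11=37 → 98/135 = 0.72593
  4: TP=59, FN=10+18+11+9=48 → 59/107 = 0.55140
Weighted-recall = Σ (supportᵢ/N)·recallᵢ with N=583: (156/583)·0.93590 + (72/583)·0.51389 + (113/583)·0.92920 + (135/583)·0.72593 + (107/583)·0.55140 = 0.7633

0.7633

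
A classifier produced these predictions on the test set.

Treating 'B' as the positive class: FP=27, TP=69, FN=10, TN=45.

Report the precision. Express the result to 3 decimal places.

Precision = TP/(TP+FP) = 69/(69+27) = 69/96 = 0.719

0.719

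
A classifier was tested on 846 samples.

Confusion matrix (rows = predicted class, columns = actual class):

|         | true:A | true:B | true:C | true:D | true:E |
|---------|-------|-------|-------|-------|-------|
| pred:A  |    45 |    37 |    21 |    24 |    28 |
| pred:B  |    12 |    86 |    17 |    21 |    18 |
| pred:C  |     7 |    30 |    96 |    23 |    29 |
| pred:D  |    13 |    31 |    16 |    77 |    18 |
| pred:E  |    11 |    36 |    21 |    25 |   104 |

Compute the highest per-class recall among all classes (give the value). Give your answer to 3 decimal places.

0.561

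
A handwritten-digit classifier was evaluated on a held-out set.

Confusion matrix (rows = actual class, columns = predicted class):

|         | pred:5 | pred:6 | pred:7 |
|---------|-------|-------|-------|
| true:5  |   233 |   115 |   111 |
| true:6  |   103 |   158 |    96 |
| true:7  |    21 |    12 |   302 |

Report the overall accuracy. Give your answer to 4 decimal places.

0.6021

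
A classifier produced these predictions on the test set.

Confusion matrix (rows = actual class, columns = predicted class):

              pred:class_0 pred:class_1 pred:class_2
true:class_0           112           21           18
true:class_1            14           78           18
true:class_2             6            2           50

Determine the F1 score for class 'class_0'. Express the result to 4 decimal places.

F1 score = 2·TP/(2·TP+FP+FN).
class_0: TP=112, FP=14+6=20, FN=21+18=39 → 224/283 = 0.79152

0.7915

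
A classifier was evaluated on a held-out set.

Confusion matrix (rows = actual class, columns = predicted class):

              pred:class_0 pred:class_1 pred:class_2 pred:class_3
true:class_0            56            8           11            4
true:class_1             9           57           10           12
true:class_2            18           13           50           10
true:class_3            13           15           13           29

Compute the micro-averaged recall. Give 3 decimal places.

Micro-averaging pools counts across classes: ΣTP=192, ΣFP=136, ΣFN=136.
Micro-recall = TP/(TP+FN) on pooled counts = 0.585 (equals overall accuracy in single-label multiclass).

0.585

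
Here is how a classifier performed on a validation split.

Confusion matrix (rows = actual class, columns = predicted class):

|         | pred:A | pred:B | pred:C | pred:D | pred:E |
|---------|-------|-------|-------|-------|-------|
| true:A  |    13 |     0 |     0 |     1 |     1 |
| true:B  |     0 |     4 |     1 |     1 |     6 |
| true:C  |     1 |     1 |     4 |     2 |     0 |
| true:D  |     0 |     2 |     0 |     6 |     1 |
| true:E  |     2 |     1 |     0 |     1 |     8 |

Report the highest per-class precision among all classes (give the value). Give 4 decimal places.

Per-class precision (TP/(TP+FP)):
  A: TP=13, FP=0+1+0+2=3 → 13/16 = 0.81250
  B: TP=4, FP=0+1+2+1=4 → 4/8 = 0.50000
  C: TP=4, FP=0+1+0+0=1 → 4/5 = 0.80000
  D: TP=6, FP=1+1+2+1=5 → 6/11 = 0.54545
  E: TP=8, FP=1+6+0+1=8 → 8/16 = 0.50000
Highest is class 'A' with precision = 0.8125.

0.8125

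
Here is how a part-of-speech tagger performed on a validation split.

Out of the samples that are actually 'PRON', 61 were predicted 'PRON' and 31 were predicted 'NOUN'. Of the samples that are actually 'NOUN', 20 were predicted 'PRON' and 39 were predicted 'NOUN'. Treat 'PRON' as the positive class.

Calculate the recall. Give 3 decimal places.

Recall = TP/(TP+FN) = 61/(61+31) = 61/92 = 0.663

0.663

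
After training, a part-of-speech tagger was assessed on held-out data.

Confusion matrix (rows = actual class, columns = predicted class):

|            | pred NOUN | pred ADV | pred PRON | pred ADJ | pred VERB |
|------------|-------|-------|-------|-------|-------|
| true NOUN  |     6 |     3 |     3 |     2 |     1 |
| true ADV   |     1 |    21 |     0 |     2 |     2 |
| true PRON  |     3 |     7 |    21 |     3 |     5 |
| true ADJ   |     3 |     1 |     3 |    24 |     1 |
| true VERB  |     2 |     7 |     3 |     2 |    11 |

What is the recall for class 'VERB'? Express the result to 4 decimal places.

0.4400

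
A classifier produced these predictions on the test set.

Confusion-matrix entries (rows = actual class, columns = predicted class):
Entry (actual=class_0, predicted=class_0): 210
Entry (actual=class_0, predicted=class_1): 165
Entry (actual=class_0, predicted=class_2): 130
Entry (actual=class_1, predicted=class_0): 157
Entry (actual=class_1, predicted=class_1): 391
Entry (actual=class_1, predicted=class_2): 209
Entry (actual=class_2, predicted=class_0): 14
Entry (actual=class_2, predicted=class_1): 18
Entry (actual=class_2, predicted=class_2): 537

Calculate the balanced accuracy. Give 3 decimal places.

Balanced accuracy = mean of per-class recall.
  class_0: recall = 210/505 = 0.4158
  class_1: recall = 391/757 = 0.5165
  class_2: recall = 537/569 = 0.9438
Mean = (0.4158 + 0.5165 + 0.9438) / 3 = 0.625

0.625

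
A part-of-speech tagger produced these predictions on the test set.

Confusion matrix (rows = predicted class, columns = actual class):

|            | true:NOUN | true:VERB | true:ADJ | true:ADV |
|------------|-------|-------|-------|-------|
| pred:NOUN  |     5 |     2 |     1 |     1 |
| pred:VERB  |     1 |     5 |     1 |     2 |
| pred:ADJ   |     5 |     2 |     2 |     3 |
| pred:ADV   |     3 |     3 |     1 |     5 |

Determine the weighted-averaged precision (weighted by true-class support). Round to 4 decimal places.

Per-class precision (TP/(TP+FP)):
  NOUN: TP=5, FP=2+1+1=4 → 5/9 = 0.55556
  VERB: TP=5, FP=1+1+2=4 → 5/9 = 0.55556
  ADJ: TP=2, FP=5+2+3=10 → 2/12 = 0.16667
  ADV: TP=5, FP=3+3+1=7 → 5/12 = 0.41667
Weighted-precision = Σ (supportᵢ/N)·precisionᵢ with N=42: (14/42)·0.55556 + (12/42)·0.55556 + (5/42)·0.16667 + (11/42)·0.41667 = 0.4729

0.4729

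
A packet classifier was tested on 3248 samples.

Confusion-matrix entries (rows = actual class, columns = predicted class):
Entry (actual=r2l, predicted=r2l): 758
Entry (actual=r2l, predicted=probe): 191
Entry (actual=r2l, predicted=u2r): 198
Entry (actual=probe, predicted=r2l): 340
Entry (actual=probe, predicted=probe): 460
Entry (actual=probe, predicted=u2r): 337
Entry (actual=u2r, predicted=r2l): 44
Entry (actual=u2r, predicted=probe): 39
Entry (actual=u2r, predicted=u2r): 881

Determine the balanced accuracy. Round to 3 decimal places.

Balanced accuracy = mean of per-class recall.
  r2l: recall = 758/1147 = 0.6609
  probe: recall = 460/1137 = 0.4046
  u2r: recall = 881/964 = 0.9139
Mean = (0.6609 + 0.4046 + 0.9139) / 3 = 0.660

0.660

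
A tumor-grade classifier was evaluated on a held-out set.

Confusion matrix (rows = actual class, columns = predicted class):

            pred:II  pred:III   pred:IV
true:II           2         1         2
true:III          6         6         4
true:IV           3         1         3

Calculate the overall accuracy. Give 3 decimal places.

Accuracy = trace / total = (2+6+3=11) / 28 = 11/28 = 0.393

0.393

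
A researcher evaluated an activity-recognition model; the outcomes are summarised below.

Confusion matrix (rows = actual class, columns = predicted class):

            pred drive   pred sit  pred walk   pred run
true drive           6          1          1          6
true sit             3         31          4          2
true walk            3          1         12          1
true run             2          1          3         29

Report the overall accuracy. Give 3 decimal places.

0.736

Accuracy = trace / total = (6+31+12+29=78) / 106 = 78/106 = 0.736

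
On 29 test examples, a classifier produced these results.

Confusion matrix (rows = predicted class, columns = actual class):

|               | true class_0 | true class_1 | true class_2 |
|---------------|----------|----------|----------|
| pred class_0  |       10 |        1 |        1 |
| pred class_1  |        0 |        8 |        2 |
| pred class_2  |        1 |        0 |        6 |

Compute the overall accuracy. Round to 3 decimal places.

0.828

Accuracy = trace / total = (10+8+6=24) / 29 = 24/29 = 0.828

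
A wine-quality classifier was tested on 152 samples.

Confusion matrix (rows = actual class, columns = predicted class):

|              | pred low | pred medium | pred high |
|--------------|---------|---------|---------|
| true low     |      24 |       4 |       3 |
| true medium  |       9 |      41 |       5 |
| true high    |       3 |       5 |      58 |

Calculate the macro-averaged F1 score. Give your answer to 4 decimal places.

Per-class F1 score (2·TP/(2·TP+FP+FN)):
  low: TP=24, FP=9+3=12, FN=4+3=7 → 48/67 = 0.71642
  medium: TP=41, FP=4+5=9, FN=9+5=14 → 82/105 = 0.78095
  high: TP=58, FP=3+5=8, FN=3+5=8 → 116/132 = 0.87879
Macro-F1 score = mean = (0.71642 + 0.78095 + 0.87879) / 3 = 0.7921

0.7921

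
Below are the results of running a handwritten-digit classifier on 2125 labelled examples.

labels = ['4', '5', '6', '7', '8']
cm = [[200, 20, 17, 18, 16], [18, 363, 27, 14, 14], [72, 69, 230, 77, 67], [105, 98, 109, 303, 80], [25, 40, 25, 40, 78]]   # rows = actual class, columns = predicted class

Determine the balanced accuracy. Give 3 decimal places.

0.566

Balanced accuracy = mean of per-class recall.
  4: recall = 200/271 = 0.7380
  5: recall = 363/436 = 0.8326
  6: recall = 230/515 = 0.4466
  7: recall = 303/695 = 0.4360
  8: recall = 78/208 = 0.3750
Mean = (0.7380 + 0.8326 + 0.4466 + 0.4360 + 0.3750) / 5 = 0.566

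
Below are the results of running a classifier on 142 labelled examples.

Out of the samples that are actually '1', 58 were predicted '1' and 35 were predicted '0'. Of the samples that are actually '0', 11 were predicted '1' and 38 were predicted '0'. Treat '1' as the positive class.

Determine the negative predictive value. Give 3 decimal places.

0.521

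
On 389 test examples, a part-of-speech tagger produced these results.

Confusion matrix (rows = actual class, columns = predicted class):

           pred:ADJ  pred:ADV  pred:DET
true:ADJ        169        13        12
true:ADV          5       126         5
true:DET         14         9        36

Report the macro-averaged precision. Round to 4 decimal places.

0.8098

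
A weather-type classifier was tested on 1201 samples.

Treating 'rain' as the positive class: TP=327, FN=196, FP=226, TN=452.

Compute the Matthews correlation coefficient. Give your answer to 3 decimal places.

MCC = (TP·TN − FP·FN) / √((TP+FP)(TP+FN)(TN+FP)(TN+FN))
Numerator = 327·452 − 226·196 = 103508
Denominator = √(553·523·678·648) = √127066632336 = 356464.0688
MCC = 103508 / 356464.0688 = 0.290

0.290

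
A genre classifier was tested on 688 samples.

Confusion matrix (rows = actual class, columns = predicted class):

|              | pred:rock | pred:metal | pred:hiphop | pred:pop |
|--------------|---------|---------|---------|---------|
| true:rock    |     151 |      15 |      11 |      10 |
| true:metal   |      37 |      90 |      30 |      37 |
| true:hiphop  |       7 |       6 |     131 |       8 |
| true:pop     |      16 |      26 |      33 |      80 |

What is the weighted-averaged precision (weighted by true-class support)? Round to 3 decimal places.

0.654

Per-class precision (TP/(TP+FP)):
  rock: TP=151, FP=37+7+16=60 → 151/211 = 0.7156
  metal: TP=90, FP=15+6+26=47 → 90/137 = 0.6569
  hiphop: TP=131, FP=11+30+33=74 → 131/205 = 0.6390
  pop: TP=80, FP=10+37+8=55 → 80/135 = 0.5926
Weighted-precision = Σ (supportᵢ/N)·precisionᵢ with N=688: (187/688)·0.7156 + (194/688)·0.6569 + (152/688)·0.6390 + (155/688)·0.5926 = 0.654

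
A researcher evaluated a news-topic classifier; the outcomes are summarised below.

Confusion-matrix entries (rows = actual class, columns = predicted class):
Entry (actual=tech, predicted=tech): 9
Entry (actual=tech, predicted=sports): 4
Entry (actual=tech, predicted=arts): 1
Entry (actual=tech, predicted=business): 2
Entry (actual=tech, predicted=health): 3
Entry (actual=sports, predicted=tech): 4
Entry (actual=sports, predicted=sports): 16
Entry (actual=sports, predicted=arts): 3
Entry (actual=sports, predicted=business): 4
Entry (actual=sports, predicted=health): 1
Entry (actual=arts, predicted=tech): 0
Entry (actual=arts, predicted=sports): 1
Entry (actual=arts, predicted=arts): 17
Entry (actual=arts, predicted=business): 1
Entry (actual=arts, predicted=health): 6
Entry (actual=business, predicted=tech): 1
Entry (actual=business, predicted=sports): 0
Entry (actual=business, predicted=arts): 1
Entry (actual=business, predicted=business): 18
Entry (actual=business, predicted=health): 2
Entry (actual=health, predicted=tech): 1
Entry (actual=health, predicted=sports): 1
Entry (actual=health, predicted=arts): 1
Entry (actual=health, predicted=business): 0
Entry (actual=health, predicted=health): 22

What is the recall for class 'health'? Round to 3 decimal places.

0.880

recall = TP/(TP+FN).
health: TP=22, FN=1+1+1+0=3 → 22/25 = 0.8800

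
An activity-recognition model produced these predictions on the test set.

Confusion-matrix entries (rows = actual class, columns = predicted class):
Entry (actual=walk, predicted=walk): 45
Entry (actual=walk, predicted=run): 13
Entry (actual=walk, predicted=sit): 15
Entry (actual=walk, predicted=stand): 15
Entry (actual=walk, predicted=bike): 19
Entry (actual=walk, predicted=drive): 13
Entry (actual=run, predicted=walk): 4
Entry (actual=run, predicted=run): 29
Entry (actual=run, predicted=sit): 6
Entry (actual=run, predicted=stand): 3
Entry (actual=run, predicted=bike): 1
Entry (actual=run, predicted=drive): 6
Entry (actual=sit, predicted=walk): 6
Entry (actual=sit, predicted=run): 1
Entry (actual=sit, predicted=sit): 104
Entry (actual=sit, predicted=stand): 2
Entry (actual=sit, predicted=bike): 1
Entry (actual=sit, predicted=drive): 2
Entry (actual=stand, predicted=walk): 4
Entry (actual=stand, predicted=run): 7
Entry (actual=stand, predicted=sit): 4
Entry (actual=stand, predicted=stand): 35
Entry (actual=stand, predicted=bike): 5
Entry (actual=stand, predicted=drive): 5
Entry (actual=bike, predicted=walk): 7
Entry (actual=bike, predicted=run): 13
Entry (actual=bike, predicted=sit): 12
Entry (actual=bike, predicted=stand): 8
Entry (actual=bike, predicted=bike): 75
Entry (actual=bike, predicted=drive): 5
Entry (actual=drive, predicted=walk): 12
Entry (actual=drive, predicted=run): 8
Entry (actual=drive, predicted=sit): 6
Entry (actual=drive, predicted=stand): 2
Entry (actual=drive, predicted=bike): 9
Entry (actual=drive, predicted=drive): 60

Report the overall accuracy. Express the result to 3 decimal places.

0.619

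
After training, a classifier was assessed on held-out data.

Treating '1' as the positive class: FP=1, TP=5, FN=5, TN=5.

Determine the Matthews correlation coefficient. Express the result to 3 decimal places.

MCC = (TP·TN − FP·FN) / √((TP+FP)(TP+FN)(TN+FP)(TN+FN))
Numerator = 5·5 − 1·5 = 20
Denominator = √(6·10·6·10) = √3600 = 60.0000
MCC = 20 / 60.0000 = 0.333

0.333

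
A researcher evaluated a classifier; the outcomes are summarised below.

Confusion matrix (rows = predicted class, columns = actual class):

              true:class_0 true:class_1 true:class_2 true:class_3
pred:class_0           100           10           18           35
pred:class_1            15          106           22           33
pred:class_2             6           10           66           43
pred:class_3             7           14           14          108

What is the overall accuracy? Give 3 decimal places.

0.626

Accuracy = trace / total = (100+106+66+108=380) / 607 = 380/607 = 0.626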